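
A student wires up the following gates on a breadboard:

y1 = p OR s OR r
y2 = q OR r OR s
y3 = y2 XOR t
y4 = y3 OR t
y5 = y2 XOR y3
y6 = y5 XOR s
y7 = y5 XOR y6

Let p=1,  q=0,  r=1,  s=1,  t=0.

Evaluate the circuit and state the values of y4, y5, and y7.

y4 = 1, y5 = 0, y7 = 1

y2 = q OR r OR s = 0 OR 1 OR 1 = 1
y3 = y2 XOR t = 1 XOR 0 = 1
y4 = y3 OR t = 1 OR 0 = 1
y5 = y2 XOR y3 = 1 XOR 1 = 0
y6 = y5 XOR s = 0 XOR 1 = 1
y7 = y5 XOR y6 = 0 XOR 1 = 1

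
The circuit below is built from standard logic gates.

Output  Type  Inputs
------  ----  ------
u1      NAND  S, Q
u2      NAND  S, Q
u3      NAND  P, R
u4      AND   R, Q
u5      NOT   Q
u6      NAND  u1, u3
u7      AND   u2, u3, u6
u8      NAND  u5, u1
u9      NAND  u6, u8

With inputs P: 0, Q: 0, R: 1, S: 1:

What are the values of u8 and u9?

u1 = S NAND Q = 1 NAND 0 = 1
u3 = P NAND R = 0 NAND 1 = 1
u5 = NOT Q = NOT 0 = 1
u6 = u1 NAND u3 = 1 NAND 1 = 0
u8 = u5 NAND u1 = 1 NAND 1 = 0
u9 = u6 NAND u8 = 0 NAND 0 = 1

u8 = 0  u9 = 1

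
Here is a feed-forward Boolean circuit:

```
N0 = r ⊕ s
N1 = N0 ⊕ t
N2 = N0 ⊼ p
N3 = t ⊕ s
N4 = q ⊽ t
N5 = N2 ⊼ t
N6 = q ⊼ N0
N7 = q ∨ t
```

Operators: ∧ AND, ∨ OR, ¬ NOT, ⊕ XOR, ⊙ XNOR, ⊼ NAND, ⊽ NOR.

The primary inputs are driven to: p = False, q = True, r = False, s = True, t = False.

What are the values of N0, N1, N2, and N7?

N0 = r XOR s = False XOR True = True
N1 = N0 XOR t = True XOR False = True
N2 = N0 NAND p = True NAND False = True
N7 = q OR t = True OR False = True

N0 = True; N1 = True; N2 = True; N7 = True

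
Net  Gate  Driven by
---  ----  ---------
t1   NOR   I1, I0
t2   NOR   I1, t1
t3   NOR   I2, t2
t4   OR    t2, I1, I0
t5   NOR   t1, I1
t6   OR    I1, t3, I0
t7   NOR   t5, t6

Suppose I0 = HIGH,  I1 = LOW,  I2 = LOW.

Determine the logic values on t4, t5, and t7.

t4 = HIGH, t5 = HIGH, t7 = LOW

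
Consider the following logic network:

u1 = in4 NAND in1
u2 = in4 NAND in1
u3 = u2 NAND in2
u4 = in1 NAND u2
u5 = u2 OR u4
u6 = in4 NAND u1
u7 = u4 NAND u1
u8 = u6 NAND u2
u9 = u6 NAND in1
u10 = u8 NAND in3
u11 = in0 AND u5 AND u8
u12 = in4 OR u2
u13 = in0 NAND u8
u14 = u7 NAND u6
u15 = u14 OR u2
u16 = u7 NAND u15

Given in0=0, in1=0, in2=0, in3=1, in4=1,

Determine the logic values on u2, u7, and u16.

u1 = in4 NAND in1 = 1 NAND 0 = 1
u2 = in4 NAND in1 = 1 NAND 0 = 1
u4 = in1 NAND u2 = 0 NAND 1 = 1
u6 = in4 NAND u1 = 1 NAND 1 = 0
u7 = u4 NAND u1 = 1 NAND 1 = 0
u14 = u7 NAND u6 = 0 NAND 0 = 1
u15 = u14 OR u2 = 1 OR 1 = 1
u16 = u7 NAND u15 = 0 NAND 1 = 1

u2 = 1, u7 = 0, u16 = 1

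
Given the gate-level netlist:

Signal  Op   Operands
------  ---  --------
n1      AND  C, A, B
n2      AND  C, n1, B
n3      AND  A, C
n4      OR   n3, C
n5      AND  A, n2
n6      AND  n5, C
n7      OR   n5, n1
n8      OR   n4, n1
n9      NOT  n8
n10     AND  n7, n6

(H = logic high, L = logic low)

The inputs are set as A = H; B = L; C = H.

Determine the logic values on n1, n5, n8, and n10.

n1 = L; n5 = L; n8 = H; n10 = L

n1 = C AND A AND B = H AND H AND L = L
n2 = C AND n1 AND B = H AND L AND L = L
n3 = A AND C = H AND H = H
n4 = n3 OR C = H OR H = H
n5 = A AND n2 = H AND L = L
n6 = n5 AND C = L AND H = L
n7 = n5 OR n1 = L OR L = L
n8 = n4 OR n1 = H OR L = H
n10 = n7 AND n6 = L AND L = L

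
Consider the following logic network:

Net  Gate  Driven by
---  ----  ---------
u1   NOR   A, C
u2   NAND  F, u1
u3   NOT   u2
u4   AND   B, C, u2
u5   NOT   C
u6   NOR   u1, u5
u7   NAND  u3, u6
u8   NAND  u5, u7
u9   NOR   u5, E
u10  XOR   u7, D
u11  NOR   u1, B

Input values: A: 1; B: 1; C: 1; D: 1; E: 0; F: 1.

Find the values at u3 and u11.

u1 = A NOR C = 1 NOR 1 = 0
u2 = F NAND u1 = 1 NAND 0 = 1
u3 = NOT u2 = NOT 1 = 0
u11 = u1 NOR B = 0 NOR 1 = 0

u3 = 0, u11 = 0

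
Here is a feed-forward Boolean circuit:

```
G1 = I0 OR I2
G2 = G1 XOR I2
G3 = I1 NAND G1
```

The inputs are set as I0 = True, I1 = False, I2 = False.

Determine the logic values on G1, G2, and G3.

G1 = I0 OR I2 = True OR False = True
G2 = G1 XOR I2 = True XOR False = True
G3 = I1 NAND G1 = False NAND True = True

G1 = True  G2 = True  G3 = True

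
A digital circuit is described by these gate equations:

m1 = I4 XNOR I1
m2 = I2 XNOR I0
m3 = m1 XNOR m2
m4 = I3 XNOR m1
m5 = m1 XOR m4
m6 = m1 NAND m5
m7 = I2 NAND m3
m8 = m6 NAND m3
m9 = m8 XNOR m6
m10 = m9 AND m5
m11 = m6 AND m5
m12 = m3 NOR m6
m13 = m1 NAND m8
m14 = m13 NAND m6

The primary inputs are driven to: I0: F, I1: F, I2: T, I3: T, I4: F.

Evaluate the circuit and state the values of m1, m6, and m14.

m1 = T; m6 = T; m14 = T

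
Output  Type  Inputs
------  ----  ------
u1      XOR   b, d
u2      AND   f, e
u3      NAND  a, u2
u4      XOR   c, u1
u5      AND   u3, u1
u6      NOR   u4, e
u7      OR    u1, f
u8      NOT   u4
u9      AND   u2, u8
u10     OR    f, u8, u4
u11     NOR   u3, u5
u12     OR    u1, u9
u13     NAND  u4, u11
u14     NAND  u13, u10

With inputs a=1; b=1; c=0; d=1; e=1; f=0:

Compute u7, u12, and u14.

u1 = b XOR d = 1 XOR 1 = 0
u2 = f AND e = 0 AND 1 = 0
u3 = a NAND u2 = 1 NAND 0 = 1
u4 = c XOR u1 = 0 XOR 0 = 0
u5 = u3 AND u1 = 1 AND 0 = 0
u7 = u1 OR f = 0 OR 0 = 0
u8 = NOT u4 = NOT 0 = 1
u9 = u2 AND u8 = 0 AND 1 = 0
u10 = f OR u8 OR u4 = 0 OR 1 OR 0 = 1
u11 = u3 NOR u5 = 1 NOR 0 = 0
u12 = u1 OR u9 = 0 OR 0 = 0
u13 = u4 NAND u11 = 0 NAND 0 = 1
u14 = u13 NAND u10 = 1 NAND 1 = 0

u7 = 0, u12 = 0, u14 = 0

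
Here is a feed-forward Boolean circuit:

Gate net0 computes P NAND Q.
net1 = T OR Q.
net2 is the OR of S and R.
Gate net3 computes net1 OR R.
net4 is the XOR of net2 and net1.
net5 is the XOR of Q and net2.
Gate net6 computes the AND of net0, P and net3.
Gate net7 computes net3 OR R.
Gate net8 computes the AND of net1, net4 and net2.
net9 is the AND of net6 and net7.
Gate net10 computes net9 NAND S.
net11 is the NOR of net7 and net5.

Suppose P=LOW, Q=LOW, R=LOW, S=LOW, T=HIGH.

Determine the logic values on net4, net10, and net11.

net4 = HIGH  net10 = HIGH  net11 = LOW

net0 = P NAND Q = LOW NAND LOW = HIGH
net1 = T OR Q = HIGH OR LOW = HIGH
net2 = S OR R = LOW OR LOW = LOW
net3 = net1 OR R = HIGH OR LOW = HIGH
net4 = net2 XOR net1 = LOW XOR HIGH = HIGH
net5 = Q XOR net2 = LOW XOR LOW = LOW
net6 = net0 AND P AND net3 = HIGH AND LOW AND HIGH = LOW
net7 = net3 OR R = HIGH OR LOW = HIGH
net9 = net6 AND net7 = LOW AND HIGH = LOW
net10 = net9 NAND S = LOW NAND LOW = HIGH
net11 = net7 NOR net5 = HIGH NOR LOW = LOW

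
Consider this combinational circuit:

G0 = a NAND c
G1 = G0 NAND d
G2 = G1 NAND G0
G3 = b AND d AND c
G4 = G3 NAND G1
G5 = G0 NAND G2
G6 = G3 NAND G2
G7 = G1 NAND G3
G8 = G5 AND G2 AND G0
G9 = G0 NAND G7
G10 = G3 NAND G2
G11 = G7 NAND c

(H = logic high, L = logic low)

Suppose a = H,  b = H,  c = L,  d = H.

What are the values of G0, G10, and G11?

G0 = a NAND c = H NAND L = H
G1 = G0 NAND d = H NAND H = L
G2 = G1 NAND G0 = L NAND H = H
G3 = b AND d AND c = H AND H AND L = L
G7 = G1 NAND G3 = L NAND L = H
G10 = G3 NAND G2 = L NAND H = H
G11 = G7 NAND c = H NAND L = H

G0 = H, G10 = H, G11 = H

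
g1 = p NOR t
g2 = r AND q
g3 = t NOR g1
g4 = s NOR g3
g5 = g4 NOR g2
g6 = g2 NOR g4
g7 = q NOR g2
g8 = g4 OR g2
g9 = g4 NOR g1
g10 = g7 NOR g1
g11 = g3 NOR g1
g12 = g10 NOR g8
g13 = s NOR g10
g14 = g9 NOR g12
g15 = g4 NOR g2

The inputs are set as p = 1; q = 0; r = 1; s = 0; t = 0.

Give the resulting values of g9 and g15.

g1 = p NOR t = 1 NOR 0 = 0
g2 = r AND q = 1 AND 0 = 0
g3 = t NOR g1 = 0 NOR 0 = 1
g4 = s NOR g3 = 0 NOR 1 = 0
g9 = g4 NOR g1 = 0 NOR 0 = 1
g15 = g4 NOR g2 = 0 NOR 0 = 1

g9 = 1, g15 = 1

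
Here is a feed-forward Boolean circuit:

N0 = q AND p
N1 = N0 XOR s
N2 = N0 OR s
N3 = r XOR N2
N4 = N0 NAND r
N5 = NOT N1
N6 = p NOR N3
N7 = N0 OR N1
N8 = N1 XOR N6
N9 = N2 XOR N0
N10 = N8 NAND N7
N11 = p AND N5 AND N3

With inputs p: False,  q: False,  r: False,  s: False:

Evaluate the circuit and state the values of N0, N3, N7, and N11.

N0 = False  N3 = False  N7 = False  N11 = False

N0 = q AND p = False AND False = False
N1 = N0 XOR s = False XOR False = False
N2 = N0 OR s = False OR False = False
N3 = r XOR N2 = False XOR False = False
N5 = NOT N1 = NOT False = True
N7 = N0 OR N1 = False OR False = False
N11 = p AND N5 AND N3 = False AND True AND False = False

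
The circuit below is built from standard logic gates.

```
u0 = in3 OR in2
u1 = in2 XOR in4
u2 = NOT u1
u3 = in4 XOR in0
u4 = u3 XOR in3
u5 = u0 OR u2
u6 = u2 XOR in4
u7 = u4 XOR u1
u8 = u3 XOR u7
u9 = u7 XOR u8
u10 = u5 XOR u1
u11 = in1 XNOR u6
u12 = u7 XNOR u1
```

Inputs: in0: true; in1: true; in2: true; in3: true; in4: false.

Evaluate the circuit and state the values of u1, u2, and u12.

u1 = in2 XOR in4 = true XOR false = true
u2 = NOT u1 = NOT true = false
u3 = in4 XOR in0 = false XOR true = true
u4 = u3 XOR in3 = true XOR true = false
u7 = u4 XOR u1 = false XOR true = true
u12 = u7 XNOR u1 = true XNOR true = true

u1 = true  u2 = false  u12 = true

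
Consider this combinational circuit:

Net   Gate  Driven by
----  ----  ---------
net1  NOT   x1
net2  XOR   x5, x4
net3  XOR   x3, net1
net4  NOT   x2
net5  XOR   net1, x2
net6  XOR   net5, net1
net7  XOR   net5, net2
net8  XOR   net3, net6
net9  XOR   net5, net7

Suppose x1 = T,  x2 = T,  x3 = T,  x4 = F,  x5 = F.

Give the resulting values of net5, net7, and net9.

net5 = T  net7 = T  net9 = F

net1 = NOT x1 = NOT T = F
net2 = x5 XOR x4 = F XOR F = F
net5 = net1 XOR x2 = F XOR T = T
net7 = net5 XOR net2 = T XOR F = T
net9 = net5 XOR net7 = T XOR T = F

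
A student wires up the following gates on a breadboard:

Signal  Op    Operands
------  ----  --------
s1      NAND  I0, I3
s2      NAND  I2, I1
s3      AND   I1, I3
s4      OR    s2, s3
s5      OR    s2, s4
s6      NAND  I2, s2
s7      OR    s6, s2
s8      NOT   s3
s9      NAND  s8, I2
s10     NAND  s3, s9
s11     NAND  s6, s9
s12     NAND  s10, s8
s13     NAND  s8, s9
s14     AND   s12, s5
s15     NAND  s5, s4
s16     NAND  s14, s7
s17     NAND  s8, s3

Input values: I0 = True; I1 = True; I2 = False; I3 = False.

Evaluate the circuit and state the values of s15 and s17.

s15 = False, s17 = True

s2 = I2 NAND I1 = False NAND True = True
s3 = I1 AND I3 = True AND False = False
s4 = s2 OR s3 = True OR False = True
s5 = s2 OR s4 = True OR True = True
s8 = NOT s3 = NOT False = True
s15 = s5 NAND s4 = True NAND True = False
s17 = s8 NAND s3 = True NAND False = True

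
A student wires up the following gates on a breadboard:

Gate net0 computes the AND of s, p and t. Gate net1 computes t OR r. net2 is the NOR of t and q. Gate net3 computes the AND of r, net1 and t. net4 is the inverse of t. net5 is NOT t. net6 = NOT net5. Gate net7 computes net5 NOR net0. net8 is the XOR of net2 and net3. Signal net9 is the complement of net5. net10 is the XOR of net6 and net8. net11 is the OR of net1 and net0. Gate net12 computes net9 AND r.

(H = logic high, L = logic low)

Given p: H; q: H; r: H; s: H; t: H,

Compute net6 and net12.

net5 = NOT t = NOT H = L
net6 = NOT net5 = NOT L = H
net9 = NOT net5 = NOT L = H
net12 = net9 AND r = H AND H = H

net6 = H, net12 = H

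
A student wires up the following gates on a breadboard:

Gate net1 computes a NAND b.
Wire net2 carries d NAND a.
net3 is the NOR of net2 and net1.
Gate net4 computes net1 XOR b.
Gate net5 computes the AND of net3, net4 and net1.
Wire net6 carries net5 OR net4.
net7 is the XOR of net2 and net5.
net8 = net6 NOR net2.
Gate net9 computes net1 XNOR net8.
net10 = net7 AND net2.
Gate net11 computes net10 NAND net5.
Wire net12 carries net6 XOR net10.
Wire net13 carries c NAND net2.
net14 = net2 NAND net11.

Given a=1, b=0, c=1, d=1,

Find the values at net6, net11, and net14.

net6 = 1; net11 = 1; net14 = 1

net1 = a NAND b = 1 NAND 0 = 1
net2 = d NAND a = 1 NAND 1 = 0
net3 = net2 NOR net1 = 0 NOR 1 = 0
net4 = net1 XOR b = 1 XOR 0 = 1
net5 = net3 AND net4 AND net1 = 0 AND 1 AND 1 = 0
net6 = net5 OR net4 = 0 OR 1 = 1
net7 = net2 XOR net5 = 0 XOR 0 = 0
net10 = net7 AND net2 = 0 AND 0 = 0
net11 = net10 NAND net5 = 0 NAND 0 = 1
net14 = net2 NAND net11 = 0 NAND 1 = 1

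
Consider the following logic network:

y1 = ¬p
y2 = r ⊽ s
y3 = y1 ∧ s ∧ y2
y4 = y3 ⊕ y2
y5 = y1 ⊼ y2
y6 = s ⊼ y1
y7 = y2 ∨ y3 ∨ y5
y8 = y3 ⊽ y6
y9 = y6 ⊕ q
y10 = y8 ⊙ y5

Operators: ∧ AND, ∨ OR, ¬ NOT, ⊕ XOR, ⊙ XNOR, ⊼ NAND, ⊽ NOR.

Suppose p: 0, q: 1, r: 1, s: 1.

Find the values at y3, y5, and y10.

y1 = NOT p = NOT 0 = 1
y2 = r NOR s = 1 NOR 1 = 0
y3 = y1 AND s AND y2 = 1 AND 1 AND 0 = 0
y5 = y1 NAND y2 = 1 NAND 0 = 1
y6 = s NAND y1 = 1 NAND 1 = 0
y8 = y3 NOR y6 = 0 NOR 0 = 1
y10 = y8 XNOR y5 = 1 XNOR 1 = 1

y3 = 0; y5 = 1; y10 = 1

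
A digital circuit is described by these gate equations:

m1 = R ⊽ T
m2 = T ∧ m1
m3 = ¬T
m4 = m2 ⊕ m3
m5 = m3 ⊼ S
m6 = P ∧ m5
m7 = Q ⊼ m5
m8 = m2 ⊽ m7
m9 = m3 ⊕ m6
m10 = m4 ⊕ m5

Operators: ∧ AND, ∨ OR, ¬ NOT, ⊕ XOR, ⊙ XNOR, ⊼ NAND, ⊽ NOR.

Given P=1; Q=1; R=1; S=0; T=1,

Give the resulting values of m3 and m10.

m1 = R NOR T = 1 NOR 1 = 0
m2 = T AND m1 = 1 AND 0 = 0
m3 = NOT T = NOT 1 = 0
m4 = m2 XOR m3 = 0 XOR 0 = 0
m5 = m3 NAND S = 0 NAND 0 = 1
m10 = m4 XOR m5 = 0 XOR 1 = 1

m3 = 0, m10 = 1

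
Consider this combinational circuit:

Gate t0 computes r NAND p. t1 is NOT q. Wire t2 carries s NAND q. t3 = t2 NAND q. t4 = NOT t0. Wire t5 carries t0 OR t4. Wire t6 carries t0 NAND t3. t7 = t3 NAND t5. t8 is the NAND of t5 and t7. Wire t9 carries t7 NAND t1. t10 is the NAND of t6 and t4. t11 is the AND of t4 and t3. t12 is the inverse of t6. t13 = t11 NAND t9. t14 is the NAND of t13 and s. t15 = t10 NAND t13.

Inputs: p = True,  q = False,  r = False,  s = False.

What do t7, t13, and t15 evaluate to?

t7 = False, t13 = True, t15 = False

t0 = r NAND p = False NAND True = True
t1 = NOT q = NOT False = True
t2 = s NAND q = False NAND False = True
t3 = t2 NAND q = True NAND False = True
t4 = NOT t0 = NOT True = False
t5 = t0 OR t4 = True OR False = True
t6 = t0 NAND t3 = True NAND True = False
t7 = t3 NAND t5 = True NAND True = False
t9 = t7 NAND t1 = False NAND True = True
t10 = t6 NAND t4 = False NAND False = True
t11 = t4 AND t3 = False AND True = False
t13 = t11 NAND t9 = False NAND True = True
t15 = t10 NAND t13 = True NAND True = False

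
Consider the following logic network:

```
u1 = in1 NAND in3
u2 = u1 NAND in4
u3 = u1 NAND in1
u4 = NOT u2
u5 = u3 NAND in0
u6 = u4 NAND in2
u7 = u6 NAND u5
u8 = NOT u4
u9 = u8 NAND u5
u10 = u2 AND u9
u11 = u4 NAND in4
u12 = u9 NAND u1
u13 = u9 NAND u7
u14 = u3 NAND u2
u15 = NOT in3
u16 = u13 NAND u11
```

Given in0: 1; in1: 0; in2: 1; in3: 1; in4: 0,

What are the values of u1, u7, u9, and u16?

u1 = 1, u7 = 1, u9 = 1, u16 = 1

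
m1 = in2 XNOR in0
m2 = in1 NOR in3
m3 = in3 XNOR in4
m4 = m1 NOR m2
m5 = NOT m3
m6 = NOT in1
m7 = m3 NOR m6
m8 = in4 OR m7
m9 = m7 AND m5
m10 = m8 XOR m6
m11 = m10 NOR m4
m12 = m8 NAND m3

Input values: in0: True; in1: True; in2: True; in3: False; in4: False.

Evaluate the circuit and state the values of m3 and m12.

m3 = True; m12 = True

m3 = in3 XNOR in4 = False XNOR False = True
m6 = NOT in1 = NOT True = False
m7 = m3 NOR m6 = True NOR False = False
m8 = in4 OR m7 = False OR False = False
m12 = m8 NAND m3 = False NAND True = True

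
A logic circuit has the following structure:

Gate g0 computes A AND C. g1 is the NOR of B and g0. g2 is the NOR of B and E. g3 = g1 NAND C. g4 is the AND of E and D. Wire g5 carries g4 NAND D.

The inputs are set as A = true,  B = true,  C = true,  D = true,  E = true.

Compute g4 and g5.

g4 = E AND D = true AND true = true
g5 = g4 NAND D = true NAND true = false

g4 = true; g5 = false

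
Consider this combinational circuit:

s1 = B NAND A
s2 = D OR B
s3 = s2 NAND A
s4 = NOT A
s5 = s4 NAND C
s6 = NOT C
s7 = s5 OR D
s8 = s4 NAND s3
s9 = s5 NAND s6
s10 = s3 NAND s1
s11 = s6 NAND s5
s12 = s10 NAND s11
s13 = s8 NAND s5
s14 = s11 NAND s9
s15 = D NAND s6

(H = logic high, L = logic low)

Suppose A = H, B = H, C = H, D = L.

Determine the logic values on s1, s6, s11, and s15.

s1 = L, s6 = L, s11 = H, s15 = H

s1 = B NAND A = H NAND H = L
s4 = NOT A = NOT H = L
s5 = s4 NAND C = L NAND H = H
s6 = NOT C = NOT H = L
s11 = s6 NAND s5 = L NAND H = H
s15 = D NAND s6 = L NAND L = H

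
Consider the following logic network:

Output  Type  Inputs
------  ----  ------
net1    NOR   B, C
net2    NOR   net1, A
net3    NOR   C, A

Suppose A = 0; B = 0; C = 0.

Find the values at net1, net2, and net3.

net1 = B NOR C = 0 NOR 0 = 1
net2 = net1 NOR A = 1 NOR 0 = 0
net3 = C NOR A = 0 NOR 0 = 1

net1 = 1  net2 = 0  net3 = 1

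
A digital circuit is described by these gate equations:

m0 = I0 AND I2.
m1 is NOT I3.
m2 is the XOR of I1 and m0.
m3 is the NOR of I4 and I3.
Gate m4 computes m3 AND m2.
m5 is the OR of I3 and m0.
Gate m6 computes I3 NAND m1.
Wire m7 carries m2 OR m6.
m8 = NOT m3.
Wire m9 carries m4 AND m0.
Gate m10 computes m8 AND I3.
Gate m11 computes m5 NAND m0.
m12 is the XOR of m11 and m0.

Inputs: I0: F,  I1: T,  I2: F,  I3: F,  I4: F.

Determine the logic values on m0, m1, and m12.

m0 = F  m1 = T  m12 = T

m0 = I0 AND I2 = F AND F = F
m1 = NOT I3 = NOT F = T
m5 = I3 OR m0 = F OR F = F
m11 = m5 NAND m0 = F NAND F = T
m12 = m11 XOR m0 = T XOR F = T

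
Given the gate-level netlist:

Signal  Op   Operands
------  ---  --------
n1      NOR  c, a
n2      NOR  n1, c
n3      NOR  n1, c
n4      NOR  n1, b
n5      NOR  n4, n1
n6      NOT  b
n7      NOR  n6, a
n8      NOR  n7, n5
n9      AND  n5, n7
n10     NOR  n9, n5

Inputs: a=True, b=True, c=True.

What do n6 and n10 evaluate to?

n6 = False, n10 = False

n1 = c NOR a = True NOR True = False
n4 = n1 NOR b = False NOR True = False
n5 = n4 NOR n1 = False NOR False = True
n6 = NOT b = NOT True = False
n7 = n6 NOR a = False NOR True = False
n9 = n5 AND n7 = True AND False = False
n10 = n9 NOR n5 = False NOR True = False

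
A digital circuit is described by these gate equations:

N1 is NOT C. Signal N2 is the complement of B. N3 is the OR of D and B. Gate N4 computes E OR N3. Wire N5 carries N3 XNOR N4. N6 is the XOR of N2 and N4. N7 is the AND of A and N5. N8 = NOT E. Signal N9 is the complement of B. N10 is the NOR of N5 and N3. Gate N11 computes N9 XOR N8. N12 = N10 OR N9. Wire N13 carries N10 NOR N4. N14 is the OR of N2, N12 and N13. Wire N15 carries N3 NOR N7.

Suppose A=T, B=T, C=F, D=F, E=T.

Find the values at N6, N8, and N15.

N6 = T, N8 = F, N15 = F

N2 = NOT B = NOT T = F
N3 = D OR B = F OR T = T
N4 = E OR N3 = T OR T = T
N5 = N3 XNOR N4 = T XNOR T = T
N6 = N2 XOR N4 = F XOR T = T
N7 = A AND N5 = T AND T = T
N8 = NOT E = NOT T = F
N15 = N3 NOR N7 = T NOR T = F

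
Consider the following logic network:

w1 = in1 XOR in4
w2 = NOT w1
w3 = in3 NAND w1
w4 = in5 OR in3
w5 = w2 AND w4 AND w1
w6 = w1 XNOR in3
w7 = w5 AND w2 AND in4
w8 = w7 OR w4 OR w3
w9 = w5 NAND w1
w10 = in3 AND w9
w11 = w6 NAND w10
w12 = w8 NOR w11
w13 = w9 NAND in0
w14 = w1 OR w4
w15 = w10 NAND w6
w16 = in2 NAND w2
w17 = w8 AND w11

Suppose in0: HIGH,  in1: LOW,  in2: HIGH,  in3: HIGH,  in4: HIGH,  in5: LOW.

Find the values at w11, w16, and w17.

w11 = LOW, w16 = HIGH, w17 = LOW

w1 = in1 XOR in4 = LOW XOR HIGH = HIGH
w2 = NOT w1 = NOT HIGH = LOW
w3 = in3 NAND w1 = HIGH NAND HIGH = LOW
w4 = in5 OR in3 = LOW OR HIGH = HIGH
w5 = w2 AND w4 AND w1 = LOW AND HIGH AND HIGH = LOW
w6 = w1 XNOR in3 = HIGH XNOR HIGH = HIGH
w7 = w5 AND w2 AND in4 = LOW AND LOW AND HIGH = LOW
w8 = w7 OR w4 OR w3 = LOW OR HIGH OR LOW = HIGH
w9 = w5 NAND w1 = LOW NAND HIGH = HIGH
w10 = in3 AND w9 = HIGH AND HIGH = HIGH
w11 = w6 NAND w10 = HIGH NAND HIGH = LOW
w16 = in2 NAND w2 = HIGH NAND LOW = HIGH
w17 = w8 AND w11 = HIGH AND LOW = LOW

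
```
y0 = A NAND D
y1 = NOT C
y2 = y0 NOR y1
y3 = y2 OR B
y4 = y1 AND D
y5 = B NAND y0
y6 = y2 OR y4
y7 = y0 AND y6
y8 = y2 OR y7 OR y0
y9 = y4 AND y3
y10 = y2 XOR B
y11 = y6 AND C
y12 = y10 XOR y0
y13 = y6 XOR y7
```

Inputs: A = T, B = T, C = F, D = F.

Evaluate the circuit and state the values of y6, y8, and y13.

y0 = A NAND D = T NAND F = T
y1 = NOT C = NOT F = T
y2 = y0 NOR y1 = T NOR T = F
y4 = y1 AND D = T AND F = F
y6 = y2 OR y4 = F OR F = F
y7 = y0 AND y6 = T AND F = F
y8 = y2 OR y7 OR y0 = F OR F OR T = T
y13 = y6 XOR y7 = F XOR F = F

y6 = F, y8 = T, y13 = F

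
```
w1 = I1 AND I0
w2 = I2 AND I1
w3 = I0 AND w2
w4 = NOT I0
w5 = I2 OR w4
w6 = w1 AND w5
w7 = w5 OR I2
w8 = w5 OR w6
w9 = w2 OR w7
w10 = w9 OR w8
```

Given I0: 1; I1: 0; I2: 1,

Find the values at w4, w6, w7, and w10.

w4 = 0  w6 = 0  w7 = 1  w10 = 1

w1 = I1 AND I0 = 0 AND 1 = 0
w2 = I2 AND I1 = 1 AND 0 = 0
w4 = NOT I0 = NOT 1 = 0
w5 = I2 OR w4 = 1 OR 0 = 1
w6 = w1 AND w5 = 0 AND 1 = 0
w7 = w5 OR I2 = 1 OR 1 = 1
w8 = w5 OR w6 = 1 OR 0 = 1
w9 = w2 OR w7 = 0 OR 1 = 1
w10 = w9 OR w8 = 1 OR 1 = 1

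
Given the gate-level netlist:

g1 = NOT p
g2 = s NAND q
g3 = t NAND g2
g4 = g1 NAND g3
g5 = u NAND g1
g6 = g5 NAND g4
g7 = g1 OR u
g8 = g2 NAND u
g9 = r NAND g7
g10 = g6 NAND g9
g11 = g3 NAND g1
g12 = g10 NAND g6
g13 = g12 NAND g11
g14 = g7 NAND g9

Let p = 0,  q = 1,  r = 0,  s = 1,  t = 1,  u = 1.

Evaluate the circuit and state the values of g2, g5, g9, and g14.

g2 = 0  g5 = 0  g9 = 1  g14 = 0

g1 = NOT p = NOT 0 = 1
g2 = s NAND q = 1 NAND 1 = 0
g5 = u NAND g1 = 1 NAND 1 = 0
g7 = g1 OR u = 1 OR 1 = 1
g9 = r NAND g7 = 0 NAND 1 = 1
g14 = g7 NAND g9 = 1 NAND 1 = 0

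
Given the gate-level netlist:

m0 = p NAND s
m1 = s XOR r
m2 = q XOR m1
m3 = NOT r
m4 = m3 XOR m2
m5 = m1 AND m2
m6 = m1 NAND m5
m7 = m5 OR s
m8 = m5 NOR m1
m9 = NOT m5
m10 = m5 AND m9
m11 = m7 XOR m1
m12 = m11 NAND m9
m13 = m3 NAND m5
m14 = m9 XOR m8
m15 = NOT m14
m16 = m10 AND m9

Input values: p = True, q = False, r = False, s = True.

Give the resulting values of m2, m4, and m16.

m2 = True  m4 = False  m16 = False

m1 = s XOR r = True XOR False = True
m2 = q XOR m1 = False XOR True = True
m3 = NOT r = NOT False = True
m4 = m3 XOR m2 = True XOR True = False
m5 = m1 AND m2 = True AND True = True
m9 = NOT m5 = NOT True = False
m10 = m5 AND m9 = True AND False = False
m16 = m10 AND m9 = False AND False = False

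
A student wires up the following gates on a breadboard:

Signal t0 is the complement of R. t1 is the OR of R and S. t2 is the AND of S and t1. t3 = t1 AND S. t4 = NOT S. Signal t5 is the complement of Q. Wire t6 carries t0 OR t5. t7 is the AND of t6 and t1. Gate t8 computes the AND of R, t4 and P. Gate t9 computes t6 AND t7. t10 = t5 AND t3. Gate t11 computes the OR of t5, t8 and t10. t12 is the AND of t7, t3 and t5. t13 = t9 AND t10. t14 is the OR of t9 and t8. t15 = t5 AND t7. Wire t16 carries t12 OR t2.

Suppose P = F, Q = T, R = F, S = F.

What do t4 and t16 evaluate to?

t0 = NOT R = NOT F = T
t1 = R OR S = F OR F = F
t2 = S AND t1 = F AND F = F
t3 = t1 AND S = F AND F = F
t4 = NOT S = NOT F = T
t5 = NOT Q = NOT T = F
t6 = t0 OR t5 = T OR F = T
t7 = t6 AND t1 = T AND F = F
t12 = t7 AND t3 AND t5 = F AND F AND F = F
t16 = t12 OR t2 = F OR F = F

t4 = T; t16 = F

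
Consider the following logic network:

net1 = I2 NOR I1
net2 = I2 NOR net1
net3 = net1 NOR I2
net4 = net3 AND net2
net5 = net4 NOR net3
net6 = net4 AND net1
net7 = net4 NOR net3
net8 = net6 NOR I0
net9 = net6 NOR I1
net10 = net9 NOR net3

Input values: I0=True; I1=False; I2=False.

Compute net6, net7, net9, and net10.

net1 = I2 NOR I1 = False NOR False = True
net2 = I2 NOR net1 = False NOR True = False
net3 = net1 NOR I2 = True NOR False = False
net4 = net3 AND net2 = False AND False = False
net6 = net4 AND net1 = False AND True = False
net7 = net4 NOR net3 = False NOR False = True
net9 = net6 NOR I1 = False NOR False = True
net10 = net9 NOR net3 = True NOR False = False

net6 = False, net7 = True, net9 = True, net10 = False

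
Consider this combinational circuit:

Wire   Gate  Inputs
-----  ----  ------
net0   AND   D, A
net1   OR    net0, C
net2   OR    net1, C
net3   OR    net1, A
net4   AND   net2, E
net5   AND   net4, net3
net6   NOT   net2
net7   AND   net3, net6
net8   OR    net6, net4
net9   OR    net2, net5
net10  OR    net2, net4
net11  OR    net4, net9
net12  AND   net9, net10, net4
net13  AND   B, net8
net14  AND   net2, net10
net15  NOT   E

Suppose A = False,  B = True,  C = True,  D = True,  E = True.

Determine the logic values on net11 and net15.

net11 = True  net15 = False

net0 = D AND A = True AND False = False
net1 = net0 OR C = False OR True = True
net2 = net1 OR C = True OR True = True
net3 = net1 OR A = True OR False = True
net4 = net2 AND E = True AND True = True
net5 = net4 AND net3 = True AND True = True
net9 = net2 OR net5 = True OR True = True
net11 = net4 OR net9 = True OR True = True
net15 = NOT E = NOT True = False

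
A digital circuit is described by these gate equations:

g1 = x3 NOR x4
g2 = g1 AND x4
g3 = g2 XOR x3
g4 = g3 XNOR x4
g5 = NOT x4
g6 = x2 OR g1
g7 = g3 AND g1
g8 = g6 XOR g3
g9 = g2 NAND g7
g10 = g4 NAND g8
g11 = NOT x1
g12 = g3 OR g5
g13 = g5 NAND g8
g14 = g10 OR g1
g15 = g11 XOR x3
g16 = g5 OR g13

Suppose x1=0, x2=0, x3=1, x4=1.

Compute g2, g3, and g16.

g2 = 0  g3 = 1  g16 = 1

g1 = x3 NOR x4 = 1 NOR 1 = 0
g2 = g1 AND x4 = 0 AND 1 = 0
g3 = g2 XOR x3 = 0 XOR 1 = 1
g5 = NOT x4 = NOT 1 = 0
g6 = x2 OR g1 = 0 OR 0 = 0
g8 = g6 XOR g3 = 0 XOR 1 = 1
g13 = g5 NAND g8 = 0 NAND 1 = 1
g16 = g5 OR g13 = 0 OR 1 = 1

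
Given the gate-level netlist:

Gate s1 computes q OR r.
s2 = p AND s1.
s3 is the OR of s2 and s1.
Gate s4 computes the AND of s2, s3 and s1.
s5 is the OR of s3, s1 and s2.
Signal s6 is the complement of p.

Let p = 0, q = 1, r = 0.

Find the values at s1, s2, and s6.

s1 = q OR r = 1 OR 0 = 1
s2 = p AND s1 = 0 AND 1 = 0
s6 = NOT p = NOT 0 = 1

s1 = 1; s2 = 0; s6 = 1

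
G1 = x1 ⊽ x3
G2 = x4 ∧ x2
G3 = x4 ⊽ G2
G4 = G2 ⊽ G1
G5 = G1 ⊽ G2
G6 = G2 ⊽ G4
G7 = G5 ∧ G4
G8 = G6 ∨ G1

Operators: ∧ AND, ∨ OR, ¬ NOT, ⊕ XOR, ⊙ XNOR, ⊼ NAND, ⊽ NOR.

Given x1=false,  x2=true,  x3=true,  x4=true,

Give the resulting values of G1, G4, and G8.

G1 = x1 NOR x3 = false NOR true = false
G2 = x4 AND x2 = true AND true = true
G4 = G2 NOR G1 = true NOR false = false
G6 = G2 NOR G4 = true NOR false = false
G8 = G6 OR G1 = false OR false = false

G1 = false  G4 = false  G8 = false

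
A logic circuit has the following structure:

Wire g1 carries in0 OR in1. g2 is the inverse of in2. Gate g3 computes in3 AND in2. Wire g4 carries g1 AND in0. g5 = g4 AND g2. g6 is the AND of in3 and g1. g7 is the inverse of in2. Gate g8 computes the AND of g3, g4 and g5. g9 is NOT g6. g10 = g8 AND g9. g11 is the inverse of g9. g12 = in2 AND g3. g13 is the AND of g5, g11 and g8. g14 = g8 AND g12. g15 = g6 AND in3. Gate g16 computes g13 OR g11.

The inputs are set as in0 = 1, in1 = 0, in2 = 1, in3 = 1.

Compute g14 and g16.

g14 = 0, g16 = 1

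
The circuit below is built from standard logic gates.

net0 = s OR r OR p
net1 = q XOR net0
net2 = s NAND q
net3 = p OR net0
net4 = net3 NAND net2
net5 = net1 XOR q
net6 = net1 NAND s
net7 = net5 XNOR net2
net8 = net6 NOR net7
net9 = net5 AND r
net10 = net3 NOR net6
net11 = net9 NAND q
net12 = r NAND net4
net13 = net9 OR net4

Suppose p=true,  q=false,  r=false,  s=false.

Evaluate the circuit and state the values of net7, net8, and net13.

net0 = s OR r OR p = false OR false OR true = true
net1 = q XOR net0 = false XOR true = true
net2 = s NAND q = false NAND false = true
net3 = p OR net0 = true OR true = true
net4 = net3 NAND net2 = true NAND true = false
net5 = net1 XOR q = true XOR false = true
net6 = net1 NAND s = true NAND false = true
net7 = net5 XNOR net2 = true XNOR true = true
net8 = net6 NOR net7 = true NOR true = false
net9 = net5 AND r = true AND false = false
net13 = net9 OR net4 = false OR false = false

net7 = true, net8 = false, net13 = false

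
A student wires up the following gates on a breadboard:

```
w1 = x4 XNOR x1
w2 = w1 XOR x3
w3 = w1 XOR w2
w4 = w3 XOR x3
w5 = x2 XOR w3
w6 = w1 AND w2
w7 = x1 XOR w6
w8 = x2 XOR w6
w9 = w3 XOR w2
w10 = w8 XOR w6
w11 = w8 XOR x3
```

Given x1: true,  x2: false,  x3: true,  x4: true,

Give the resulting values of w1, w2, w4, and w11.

w1 = x4 XNOR x1 = true XNOR true = true
w2 = w1 XOR x3 = true XOR true = false
w3 = w1 XOR w2 = true XOR false = true
w4 = w3 XOR x3 = true XOR true = false
w6 = w1 AND w2 = true AND false = false
w8 = x2 XOR w6 = false XOR false = false
w11 = w8 XOR x3 = false XOR true = true

w1 = true, w2 = false, w4 = false, w11 = true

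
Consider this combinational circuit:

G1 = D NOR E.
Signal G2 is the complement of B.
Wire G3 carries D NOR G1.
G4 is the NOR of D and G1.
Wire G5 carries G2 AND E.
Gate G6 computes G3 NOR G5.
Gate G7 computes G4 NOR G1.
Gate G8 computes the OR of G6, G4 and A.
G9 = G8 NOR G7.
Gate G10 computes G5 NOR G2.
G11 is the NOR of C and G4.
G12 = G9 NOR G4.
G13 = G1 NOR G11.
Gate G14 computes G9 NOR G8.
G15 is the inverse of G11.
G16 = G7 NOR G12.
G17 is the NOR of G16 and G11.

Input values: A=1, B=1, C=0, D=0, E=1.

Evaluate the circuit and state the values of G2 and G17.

G2 = 0, G17 = 0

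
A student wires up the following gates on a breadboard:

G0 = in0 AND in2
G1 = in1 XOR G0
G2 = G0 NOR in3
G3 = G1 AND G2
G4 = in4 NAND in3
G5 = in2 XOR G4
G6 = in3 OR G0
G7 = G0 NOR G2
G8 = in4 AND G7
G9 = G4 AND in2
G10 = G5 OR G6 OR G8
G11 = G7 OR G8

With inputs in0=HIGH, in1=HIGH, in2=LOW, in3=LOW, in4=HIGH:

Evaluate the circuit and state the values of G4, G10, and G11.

G4 = HIGH; G10 = HIGH; G11 = LOW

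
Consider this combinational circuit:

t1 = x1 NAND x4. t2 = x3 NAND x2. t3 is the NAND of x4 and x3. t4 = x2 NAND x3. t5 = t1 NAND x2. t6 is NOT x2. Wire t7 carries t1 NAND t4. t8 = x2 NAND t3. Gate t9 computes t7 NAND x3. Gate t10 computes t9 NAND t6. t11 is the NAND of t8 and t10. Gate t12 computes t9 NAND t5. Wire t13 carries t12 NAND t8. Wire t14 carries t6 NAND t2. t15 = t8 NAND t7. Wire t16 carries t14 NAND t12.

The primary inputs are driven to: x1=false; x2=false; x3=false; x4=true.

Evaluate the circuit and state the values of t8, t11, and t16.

t1 = x1 NAND x4 = false NAND true = true
t2 = x3 NAND x2 = false NAND false = true
t3 = x4 NAND x3 = true NAND false = true
t4 = x2 NAND x3 = false NAND false = true
t5 = t1 NAND x2 = true NAND false = true
t6 = NOT x2 = NOT false = true
t7 = t1 NAND t4 = true NAND true = false
t8 = x2 NAND t3 = false NAND true = true
t9 = t7 NAND x3 = false NAND false = true
t10 = t9 NAND t6 = true NAND true = false
t11 = t8 NAND t10 = true NAND false = true
t12 = t9 NAND t5 = true NAND true = false
t14 = t6 NAND t2 = true NAND true = false
t16 = t14 NAND t12 = false NAND false = true

t8 = true, t11 = true, t16 = true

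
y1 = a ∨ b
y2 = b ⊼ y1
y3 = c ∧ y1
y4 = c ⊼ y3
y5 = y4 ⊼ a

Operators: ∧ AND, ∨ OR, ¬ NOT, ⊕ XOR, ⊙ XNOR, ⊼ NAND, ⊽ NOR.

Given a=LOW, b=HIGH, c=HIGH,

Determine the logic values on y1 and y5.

y1 = a OR b = LOW OR HIGH = HIGH
y3 = c AND y1 = HIGH AND HIGH = HIGH
y4 = c NAND y3 = HIGH NAND HIGH = LOW
y5 = y4 NAND a = LOW NAND LOW = HIGH

y1 = HIGH  y5 = HIGH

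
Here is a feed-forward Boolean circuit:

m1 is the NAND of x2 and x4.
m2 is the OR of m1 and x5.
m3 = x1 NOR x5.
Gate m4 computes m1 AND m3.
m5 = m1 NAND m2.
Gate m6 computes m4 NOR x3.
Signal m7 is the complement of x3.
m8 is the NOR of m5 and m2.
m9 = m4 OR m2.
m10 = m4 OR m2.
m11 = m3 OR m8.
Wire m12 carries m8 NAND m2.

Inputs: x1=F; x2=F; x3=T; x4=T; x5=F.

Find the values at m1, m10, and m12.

m1 = T  m10 = T  m12 = T

m1 = x2 NAND x4 = F NAND T = T
m2 = m1 OR x5 = T OR F = T
m3 = x1 NOR x5 = F NOR F = T
m4 = m1 AND m3 = T AND T = T
m5 = m1 NAND m2 = T NAND T = F
m8 = m5 NOR m2 = F NOR T = F
m10 = m4 OR m2 = T OR T = T
m12 = m8 NAND m2 = F NAND T = T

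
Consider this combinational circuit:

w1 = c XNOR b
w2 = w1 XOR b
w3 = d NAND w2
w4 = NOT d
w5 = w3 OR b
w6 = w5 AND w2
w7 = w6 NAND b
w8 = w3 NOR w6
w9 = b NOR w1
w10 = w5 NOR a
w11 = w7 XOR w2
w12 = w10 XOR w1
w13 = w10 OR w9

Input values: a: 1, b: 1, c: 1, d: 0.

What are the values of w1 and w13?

w1 = c XNOR b = 1 XNOR 1 = 1
w2 = w1 XOR b = 1 XOR 1 = 0
w3 = d NAND w2 = 0 NAND 0 = 1
w5 = w3 OR b = 1 OR 1 = 1
w9 = b NOR w1 = 1 NOR 1 = 0
w10 = w5 NOR a = 1 NOR 1 = 0
w13 = w10 OR w9 = 0 OR 0 = 0

w1 = 1  w13 = 0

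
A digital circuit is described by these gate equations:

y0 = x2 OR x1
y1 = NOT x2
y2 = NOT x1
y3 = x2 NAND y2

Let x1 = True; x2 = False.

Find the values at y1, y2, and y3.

y1 = NOT x2 = NOT False = True
y2 = NOT x1 = NOT True = False
y3 = x2 NAND y2 = False NAND False = True

y1 = True, y2 = False, y3 = True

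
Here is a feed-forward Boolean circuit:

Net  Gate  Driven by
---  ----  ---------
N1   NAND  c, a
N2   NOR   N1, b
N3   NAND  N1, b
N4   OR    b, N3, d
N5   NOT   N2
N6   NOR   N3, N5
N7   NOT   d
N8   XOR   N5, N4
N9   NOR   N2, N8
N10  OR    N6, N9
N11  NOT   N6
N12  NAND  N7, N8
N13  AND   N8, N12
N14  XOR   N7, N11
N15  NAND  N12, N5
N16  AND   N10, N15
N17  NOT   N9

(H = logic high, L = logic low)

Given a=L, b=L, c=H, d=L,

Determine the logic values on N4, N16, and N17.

N4 = H, N16 = L, N17 = L

N1 = c NAND a = H NAND L = H
N2 = N1 NOR b = H NOR L = L
N3 = N1 NAND b = H NAND L = H
N4 = b OR N3 OR d = L OR H OR L = H
N5 = NOT N2 = NOT L = H
N6 = N3 NOR N5 = H NOR H = L
N7 = NOT d = NOT L = H
N8 = N5 XOR N4 = H XOR H = L
N9 = N2 NOR N8 = L NOR L = H
N10 = N6 OR N9 = L OR H = H
N12 = N7 NAND N8 = H NAND L = H
N15 = N12 NAND N5 = H NAND H = L
N16 = N10 AND N15 = H AND L = L
N17 = NOT N9 = NOT H = L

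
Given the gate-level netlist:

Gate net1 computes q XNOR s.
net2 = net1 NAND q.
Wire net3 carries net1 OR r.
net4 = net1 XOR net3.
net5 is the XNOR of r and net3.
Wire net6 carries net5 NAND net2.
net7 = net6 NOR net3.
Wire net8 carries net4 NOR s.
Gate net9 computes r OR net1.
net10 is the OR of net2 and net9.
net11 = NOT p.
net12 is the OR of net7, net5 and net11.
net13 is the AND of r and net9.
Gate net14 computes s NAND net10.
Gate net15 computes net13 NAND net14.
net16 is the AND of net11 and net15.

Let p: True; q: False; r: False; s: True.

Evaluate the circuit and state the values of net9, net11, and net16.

net9 = False; net11 = False; net16 = False

net1 = q XNOR s = False XNOR True = False
net2 = net1 NAND q = False NAND False = True
net9 = r OR net1 = False OR False = False
net10 = net2 OR net9 = True OR False = True
net11 = NOT p = NOT True = False
net13 = r AND net9 = False AND False = False
net14 = s NAND net10 = True NAND True = False
net15 = net13 NAND net14 = False NAND False = True
net16 = net11 AND net15 = False AND True = False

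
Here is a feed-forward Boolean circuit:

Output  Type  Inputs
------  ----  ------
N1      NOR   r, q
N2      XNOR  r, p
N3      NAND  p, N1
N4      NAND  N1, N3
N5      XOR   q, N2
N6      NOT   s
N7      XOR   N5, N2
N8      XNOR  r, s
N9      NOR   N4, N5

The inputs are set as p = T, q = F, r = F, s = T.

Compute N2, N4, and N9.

N1 = r NOR q = F NOR F = T
N2 = r XNOR p = F XNOR T = F
N3 = p NAND N1 = T NAND T = F
N4 = N1 NAND N3 = T NAND F = T
N5 = q XOR N2 = F XOR F = F
N9 = N4 NOR N5 = T NOR F = F

N2 = F, N4 = T, N9 = F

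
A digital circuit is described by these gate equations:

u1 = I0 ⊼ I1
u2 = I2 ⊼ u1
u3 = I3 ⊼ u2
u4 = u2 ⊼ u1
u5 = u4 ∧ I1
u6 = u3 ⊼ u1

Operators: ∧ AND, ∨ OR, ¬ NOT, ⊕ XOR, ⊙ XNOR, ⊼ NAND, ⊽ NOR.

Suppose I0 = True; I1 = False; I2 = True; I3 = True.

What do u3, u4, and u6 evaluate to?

u3 = True; u4 = True; u6 = False

u1 = I0 NAND I1 = True NAND False = True
u2 = I2 NAND u1 = True NAND True = False
u3 = I3 NAND u2 = True NAND False = True
u4 = u2 NAND u1 = False NAND True = True
u6 = u3 NAND u1 = True NAND True = False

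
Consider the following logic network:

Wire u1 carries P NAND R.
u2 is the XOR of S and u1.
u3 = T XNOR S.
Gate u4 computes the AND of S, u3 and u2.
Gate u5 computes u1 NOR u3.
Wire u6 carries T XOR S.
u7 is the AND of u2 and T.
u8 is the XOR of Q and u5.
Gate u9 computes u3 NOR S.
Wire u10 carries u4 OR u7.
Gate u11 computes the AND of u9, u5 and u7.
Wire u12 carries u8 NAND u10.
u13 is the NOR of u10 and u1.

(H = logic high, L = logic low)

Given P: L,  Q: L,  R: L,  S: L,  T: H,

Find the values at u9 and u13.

u1 = P NAND R = L NAND L = H
u2 = S XOR u1 = L XOR H = H
u3 = T XNOR S = H XNOR L = L
u4 = S AND u3 AND u2 = L AND L AND H = L
u7 = u2 AND T = H AND H = H
u9 = u3 NOR S = L NOR L = H
u10 = u4 OR u7 = L OR H = H
u13 = u10 NOR u1 = H NOR H = L

u9 = H, u13 = L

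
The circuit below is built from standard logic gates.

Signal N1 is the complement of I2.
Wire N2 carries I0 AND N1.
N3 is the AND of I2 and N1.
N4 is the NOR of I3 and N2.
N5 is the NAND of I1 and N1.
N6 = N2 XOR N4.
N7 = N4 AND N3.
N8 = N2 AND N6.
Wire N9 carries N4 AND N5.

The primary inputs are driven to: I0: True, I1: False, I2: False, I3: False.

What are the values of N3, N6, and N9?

N3 = False  N6 = True  N9 = False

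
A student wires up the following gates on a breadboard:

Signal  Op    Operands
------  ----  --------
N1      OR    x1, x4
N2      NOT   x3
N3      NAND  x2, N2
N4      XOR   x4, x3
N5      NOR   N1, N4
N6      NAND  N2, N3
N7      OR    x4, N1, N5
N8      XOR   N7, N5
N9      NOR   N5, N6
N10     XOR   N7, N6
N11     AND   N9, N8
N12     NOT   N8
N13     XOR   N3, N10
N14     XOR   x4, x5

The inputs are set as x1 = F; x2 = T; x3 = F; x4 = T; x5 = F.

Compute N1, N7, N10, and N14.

N1 = T, N7 = T, N10 = F, N14 = T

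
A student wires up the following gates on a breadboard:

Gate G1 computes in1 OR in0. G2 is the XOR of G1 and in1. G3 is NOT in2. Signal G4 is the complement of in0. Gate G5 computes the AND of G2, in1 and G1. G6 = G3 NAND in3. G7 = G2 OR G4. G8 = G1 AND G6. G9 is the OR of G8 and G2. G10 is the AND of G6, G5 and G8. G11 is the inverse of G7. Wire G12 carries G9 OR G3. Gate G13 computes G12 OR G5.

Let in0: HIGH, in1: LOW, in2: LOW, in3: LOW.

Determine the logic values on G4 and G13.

G4 = LOW; G13 = HIGH

G1 = in1 OR in0 = LOW OR HIGH = HIGH
G2 = G1 XOR in1 = HIGH XOR LOW = HIGH
G3 = NOT in2 = NOT LOW = HIGH
G4 = NOT in0 = NOT HIGH = LOW
G5 = G2 AND in1 AND G1 = HIGH AND LOW AND HIGH = LOW
G6 = G3 NAND in3 = HIGH NAND LOW = HIGH
G8 = G1 AND G6 = HIGH AND HIGH = HIGH
G9 = G8 OR G2 = HIGH OR HIGH = HIGH
G12 = G9 OR G3 = HIGH OR HIGH = HIGH
G13 = G12 OR G5 = HIGH OR LOW = HIGH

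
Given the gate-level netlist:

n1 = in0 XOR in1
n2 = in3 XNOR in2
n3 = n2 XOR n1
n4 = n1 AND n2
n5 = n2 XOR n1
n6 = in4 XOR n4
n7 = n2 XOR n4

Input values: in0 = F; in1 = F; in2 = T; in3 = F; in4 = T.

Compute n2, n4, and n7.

n2 = F; n4 = F; n7 = F

n1 = in0 XOR in1 = F XOR F = F
n2 = in3 XNOR in2 = F XNOR T = F
n4 = n1 AND n2 = F AND F = F
n7 = n2 XOR n4 = F XOR F = F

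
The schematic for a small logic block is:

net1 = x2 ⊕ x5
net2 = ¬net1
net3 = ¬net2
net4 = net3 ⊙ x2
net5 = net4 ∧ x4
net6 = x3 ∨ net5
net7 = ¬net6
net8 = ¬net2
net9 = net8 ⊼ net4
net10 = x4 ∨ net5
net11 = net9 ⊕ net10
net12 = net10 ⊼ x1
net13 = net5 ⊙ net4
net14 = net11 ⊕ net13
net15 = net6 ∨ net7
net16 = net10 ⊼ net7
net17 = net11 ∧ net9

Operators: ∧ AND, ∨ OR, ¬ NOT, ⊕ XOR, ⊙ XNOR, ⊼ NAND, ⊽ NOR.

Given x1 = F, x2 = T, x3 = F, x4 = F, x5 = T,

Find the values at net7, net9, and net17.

net1 = x2 XOR x5 = T XOR T = F
net2 = NOT net1 = NOT F = T
net3 = NOT net2 = NOT T = F
net4 = net3 XNOR x2 = F XNOR T = F
net5 = net4 AND x4 = F AND F = F
net6 = x3 OR net5 = F OR F = F
net7 = NOT net6 = NOT F = T
net8 = NOT net2 = NOT T = F
net9 = net8 NAND net4 = F NAND F = T
net10 = x4 OR net5 = F OR F = F
net11 = net9 XOR net10 = T XOR F = T
net17 = net11 AND net9 = T AND T = T

net7 = T  net9 = T  net17 = T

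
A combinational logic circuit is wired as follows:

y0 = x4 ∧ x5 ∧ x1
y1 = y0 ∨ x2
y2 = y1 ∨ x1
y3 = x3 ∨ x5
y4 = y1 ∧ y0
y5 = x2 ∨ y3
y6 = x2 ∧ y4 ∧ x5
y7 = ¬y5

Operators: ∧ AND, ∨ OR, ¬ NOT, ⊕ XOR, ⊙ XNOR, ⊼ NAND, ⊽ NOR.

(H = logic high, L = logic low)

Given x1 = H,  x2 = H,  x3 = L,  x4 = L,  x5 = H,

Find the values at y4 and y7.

y0 = x4 AND x5 AND x1 = L AND H AND H = L
y1 = y0 OR x2 = L OR H = H
y3 = x3 OR x5 = L OR H = H
y4 = y1 AND y0 = H AND L = L
y5 = x2 OR y3 = H OR H = H
y7 = NOT y5 = NOT H = L

y4 = L, y7 = L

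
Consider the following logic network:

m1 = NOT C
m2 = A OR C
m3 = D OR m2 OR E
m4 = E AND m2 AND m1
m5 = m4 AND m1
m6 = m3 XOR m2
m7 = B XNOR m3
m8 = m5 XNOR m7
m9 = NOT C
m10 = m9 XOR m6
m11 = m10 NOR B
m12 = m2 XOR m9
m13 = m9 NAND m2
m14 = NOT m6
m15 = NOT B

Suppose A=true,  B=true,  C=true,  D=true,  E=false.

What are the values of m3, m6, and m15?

m2 = A OR C = true OR true = true
m3 = D OR m2 OR E = true OR true OR false = true
m6 = m3 XOR m2 = true XOR true = false
m15 = NOT B = NOT true = false

m3 = true, m6 = false, m15 = false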